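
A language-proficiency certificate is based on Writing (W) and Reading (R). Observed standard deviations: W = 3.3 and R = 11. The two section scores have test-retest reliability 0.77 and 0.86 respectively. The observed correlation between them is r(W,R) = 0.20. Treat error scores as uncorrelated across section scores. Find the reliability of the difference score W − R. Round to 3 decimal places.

Var(W−R) = 3.3² + 11² − 2·3.3·11·0.20 = 131.89 − 14.52 = 117.37.
Because errors are independent across components, Cov(Tᵢ,Tⱼ) = Cov(Xᵢ,Xⱼ); the off-diagonal part of the true-score variance is the same as above.
True-score variance = [3.3²·0.77 + 11²·0.86] − 14.52 = 112.445 − 14.52 = 97.9253.
Reliability = 97.9253 / 117.37 = 0.834.

0.834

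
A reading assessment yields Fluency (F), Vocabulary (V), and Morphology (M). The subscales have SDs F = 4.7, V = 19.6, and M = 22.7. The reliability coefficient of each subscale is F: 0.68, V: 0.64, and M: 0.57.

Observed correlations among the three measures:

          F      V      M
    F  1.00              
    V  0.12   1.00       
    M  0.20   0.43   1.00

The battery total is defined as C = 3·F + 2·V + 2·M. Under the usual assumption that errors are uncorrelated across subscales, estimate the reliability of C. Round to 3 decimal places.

Var(C) = 3²·4.7² + 2²·19.6² + 2²·22.7² + 2·[6·4.7·19.6·0.12 + 6·4.7·22.7·0.20 + 4·19.6·22.7·0.43] = 3796.61 + 1919.23 = 5715.84.
With uncorrelated errors the cross-covariances are all true-score covariance, so they carry over unchanged; only the diagonal terms shrink to ρᵢσᵢ².
True-score variance = [3²·4.7²·0.68 + 2²·19.6²·0.64 + 2²·22.7²·0.57] + 1919.23 = 2293.5 + 1919.23 = 4212.74.
Reliability = 4212.74 / 5715.84 = 0.737.

0.737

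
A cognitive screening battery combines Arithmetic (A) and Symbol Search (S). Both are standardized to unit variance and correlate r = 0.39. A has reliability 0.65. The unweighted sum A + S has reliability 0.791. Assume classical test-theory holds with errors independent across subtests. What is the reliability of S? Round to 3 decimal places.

0.769

Var(A+S) = 2 + 2·0.39 = 2.780.
True-score variance = ρ_A + ρ_S + 2·0.39, so 0.791 = (0.65 + ρ_S + 0.78) / 2.780.
ρ_S = 0.791·2.780 − 0.65 − 0.78 = 0.769.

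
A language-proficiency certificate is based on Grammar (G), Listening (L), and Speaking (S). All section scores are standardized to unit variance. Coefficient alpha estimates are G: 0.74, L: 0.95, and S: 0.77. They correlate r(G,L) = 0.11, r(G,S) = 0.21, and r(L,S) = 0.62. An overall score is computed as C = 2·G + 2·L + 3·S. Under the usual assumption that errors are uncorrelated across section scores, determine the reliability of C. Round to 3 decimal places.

0.881

Var(C) = 2² + 2² + 3² + 2·[4·0.11 + 6·0.21 + 6·0.62] = 17 + 10.84 = 27.84.
Because errors are independent across components, Cov(Tᵢ,Tⱼ) = Cov(Xᵢ,Xⱼ); the off-diagonal part of the true-score variance is the same as above.
True-score variance = [2²·0.74 + 2²·0.95 + 3²·0.77] + 10.84 = 13.69 + 10.84 = 24.53.
Reliability = 24.53 / 27.84 = 0.881.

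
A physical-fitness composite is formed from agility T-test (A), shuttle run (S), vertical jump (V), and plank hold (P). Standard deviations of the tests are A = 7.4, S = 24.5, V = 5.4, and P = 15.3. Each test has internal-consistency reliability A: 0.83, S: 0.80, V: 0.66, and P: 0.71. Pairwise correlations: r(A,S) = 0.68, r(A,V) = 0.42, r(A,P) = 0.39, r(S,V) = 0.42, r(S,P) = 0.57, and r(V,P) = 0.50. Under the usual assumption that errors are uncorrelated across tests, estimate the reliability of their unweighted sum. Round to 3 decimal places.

Var(A+S+V+P) = 7.4² + 24.5² + 5.4² + 15.3² + 2·[7.4·24.5·0.68 + 7.4·5.4·0.42 + 7.4·15.3·0.39 + 24.5·5.4·0.42 + 24.5·15.3·0.57 + 5.4·15.3·0.50] = 918.26 + 989.527 = 1907.79.
Under uncorrelated errors the observed covariances equal the true-score covariances, so only the own-variance terms attenuate.
True-score variance = [7.4²·0.83 + 24.5²·0.80 + 5.4²·0.66 + 15.3²·0.71] + 989.527 = 711.1 + 989.527 = 1700.63.
Reliability = 1700.63 / 1907.79 = 0.891.

0.891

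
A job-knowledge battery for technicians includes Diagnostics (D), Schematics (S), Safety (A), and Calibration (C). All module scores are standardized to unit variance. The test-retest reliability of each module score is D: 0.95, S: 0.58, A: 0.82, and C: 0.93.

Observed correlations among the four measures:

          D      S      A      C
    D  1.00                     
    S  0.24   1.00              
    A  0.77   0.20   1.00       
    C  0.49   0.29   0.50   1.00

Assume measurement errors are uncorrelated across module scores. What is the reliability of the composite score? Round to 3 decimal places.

Var(D+S+A+C) = 4 + 2·[0.24 + 0.77 + 0.49 + 0.20 + 0.29 + 0.50] = 4 + 4.98 = 8.98.
Because errors are independent across components, Cov(Tᵢ,Tⱼ) = Cov(Xᵢ,Xⱼ); the off-diagonal part of the true-score variance is the same as above.
True-score variance = [0.95 + 0.58 + 0.82 + 0.93] + 4.98 = 3.28 + 4.98 = 8.26.
Reliability = 8.26 / 8.98 = 0.920.

0.920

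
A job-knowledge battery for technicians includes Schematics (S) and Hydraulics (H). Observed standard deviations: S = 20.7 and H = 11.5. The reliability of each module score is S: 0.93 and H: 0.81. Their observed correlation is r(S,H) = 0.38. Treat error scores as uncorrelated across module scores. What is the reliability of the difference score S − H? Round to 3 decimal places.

0.855

Var(S−H) = 20.7² + 11.5² − 2·20.7·11.5·0.38 = 560.74 − 180.918 = 379.822.
With uncorrelated errors the cross-covariances are all true-score covariance, so they carry over unchanged; only the diagonal terms shrink to ρᵢσᵢ².
True-score variance = [20.7²·0.93 + 11.5²·0.81] − 180.918 = 505.618 − 180.918 = 324.7.
Reliability = 324.7 / 379.822 = 0.855.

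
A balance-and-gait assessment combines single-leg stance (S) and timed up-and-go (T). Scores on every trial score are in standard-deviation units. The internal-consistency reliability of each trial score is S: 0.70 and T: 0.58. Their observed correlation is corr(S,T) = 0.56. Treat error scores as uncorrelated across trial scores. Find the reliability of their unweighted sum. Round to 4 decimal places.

0.7692

Var(S+T) = 2 + 2·[0.56] = 2 + 1.12 = 3.12.
Because errors are independent across components, Cov(Tᵢ,Tⱼ) = Cov(Xᵢ,Xⱼ); the off-diagonal part of the true-score variance is the same as above.
True-score variance = [0.70 + 0.58] + 1.12 = 1.28 + 1.12 = 2.4.
Reliability = 2.4 / 3.12 = 0.7692.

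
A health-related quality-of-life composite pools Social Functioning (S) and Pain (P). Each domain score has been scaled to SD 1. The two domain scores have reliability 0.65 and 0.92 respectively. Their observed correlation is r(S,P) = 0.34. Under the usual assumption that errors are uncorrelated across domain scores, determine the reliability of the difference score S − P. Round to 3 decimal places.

0.674

Var(S−P) = 1 + 1 − 2·0.34 = 2 − 0.68 = 1.32.
Because errors are independent across components, Cov(Tᵢ,Tⱼ) = Cov(Xᵢ,Xⱼ); the off-diagonal part of the true-score variance is the same as above.
True-score variance = [0.65 + 0.92] − 0.68 = 1.57 − 0.68 = 0.89.
Reliability = 0.89 / 1.32 = 0.674.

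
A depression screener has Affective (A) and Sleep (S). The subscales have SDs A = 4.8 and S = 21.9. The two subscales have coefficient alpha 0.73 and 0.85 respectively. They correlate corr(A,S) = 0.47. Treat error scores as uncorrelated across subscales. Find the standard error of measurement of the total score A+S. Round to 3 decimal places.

8.841

Var(total) = 502.65 + 98.8128 = 601.463.
True-score variance = 424.488 + 98.8128 = 523.3, so reliability = 0.8700.
Error variance = 601.463 − 523.3 = 78.1623; SEM = √78.1623 = 8.841.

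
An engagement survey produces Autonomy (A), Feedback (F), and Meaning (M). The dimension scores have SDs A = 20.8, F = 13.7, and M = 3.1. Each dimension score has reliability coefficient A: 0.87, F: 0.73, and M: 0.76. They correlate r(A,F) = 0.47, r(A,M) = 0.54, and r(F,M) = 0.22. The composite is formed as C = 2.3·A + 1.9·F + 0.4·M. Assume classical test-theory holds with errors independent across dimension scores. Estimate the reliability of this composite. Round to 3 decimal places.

0.886

Var(C) = 2.3²·20.8² + 1.9²·13.7² + 0.4²·3.1² + 2·[4.37·20.8·13.7·0.47 + 0.92·20.8·3.1·0.54 + 0.76·13.7·3.1·0.22] = 2967.76 + 1248.83 = 4216.59.
Because errors are independent across components, Cov(Tᵢ,Tⱼ) = Cov(Xᵢ,Xⱼ); the off-diagonal part of the true-score variance is the same as above.
True-score variance = [2.3²·20.8²·0.87 + 1.9²·13.7²·0.73 + 0.4²·3.1²·0.76] + 1248.83 = 2486.93 + 1248.83 = 3735.76.
Reliability = 3735.76 / 4216.59 = 0.886.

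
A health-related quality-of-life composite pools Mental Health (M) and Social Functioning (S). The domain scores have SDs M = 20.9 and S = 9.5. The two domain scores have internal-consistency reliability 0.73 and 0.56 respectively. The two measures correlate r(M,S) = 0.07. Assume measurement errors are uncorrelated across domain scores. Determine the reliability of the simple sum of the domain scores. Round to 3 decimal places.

0.716

Var(M+S) = 20.9² + 9.5² + 2·[20.9·9.5·0.07] = 527.06 + 27.797 = 554.857.
Under uncorrelated errors the observed covariances equal the true-score covariances, so only the own-variance terms attenuate.
True-score variance = [20.9²·0.73 + 9.5²·0.56] + 27.797 = 369.411 + 27.797 = 397.208.
Reliability = 397.208 / 554.857 = 0.716.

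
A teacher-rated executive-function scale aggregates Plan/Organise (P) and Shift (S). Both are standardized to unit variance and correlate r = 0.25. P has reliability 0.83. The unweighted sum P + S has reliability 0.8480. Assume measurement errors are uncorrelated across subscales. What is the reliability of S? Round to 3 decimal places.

0.790

Var(P+S) = 2 + 2·0.25 = 2.500.
True-score variance = ρ_P + ρ_S + 2·0.25, so 0.8480 = (0.83 + ρ_S + 0.50) / 2.500.
ρ_S = 0.8480·2.500 − 0.83 − 0.50 = 0.790.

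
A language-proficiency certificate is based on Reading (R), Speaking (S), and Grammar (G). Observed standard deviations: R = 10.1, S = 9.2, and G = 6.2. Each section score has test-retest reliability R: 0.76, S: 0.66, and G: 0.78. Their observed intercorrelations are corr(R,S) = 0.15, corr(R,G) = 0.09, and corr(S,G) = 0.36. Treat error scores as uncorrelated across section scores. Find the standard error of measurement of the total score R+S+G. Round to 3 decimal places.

7.856

Var(total) = 225.09 + 80.2164 = 305.306.
True-score variance = 163.373 + 80.2164 = 243.59, so reliability = 0.7979.
Error variance = 305.306 − 243.59 = 61.7168; SEM = √61.7168 = 7.856.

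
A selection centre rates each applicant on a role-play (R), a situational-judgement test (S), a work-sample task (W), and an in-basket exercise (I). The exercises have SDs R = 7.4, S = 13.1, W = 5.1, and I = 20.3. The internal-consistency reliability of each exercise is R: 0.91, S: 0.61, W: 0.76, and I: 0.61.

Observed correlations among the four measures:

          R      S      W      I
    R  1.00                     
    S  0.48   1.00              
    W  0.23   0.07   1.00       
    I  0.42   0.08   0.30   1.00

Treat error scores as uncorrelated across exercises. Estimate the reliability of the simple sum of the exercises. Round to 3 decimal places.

Var(R+S+W+I) = 7.4² + 13.1² + 5.1² + 20.3² + 2·[7.4·13.1·0.48 + 7.4·5.1·0.23 + 7.4·20.3·0.42 + 13.1·5.1·0.07 + 13.1·20.3·0.08 + 5.1·20.3·0.30] = 664.47 + 350.628 = 1015.1.
With uncorrelated errors the cross-covariances are all true-score covariance, so they carry over unchanged; only the diagonal terms shrink to ρᵢσᵢ².
True-score variance = [7.4²·0.91 + 13.1²·0.61 + 5.1²·0.76 + 20.3²·0.61] + 350.628 = 425.656 + 350.628 = 776.284.
Reliability = 776.284 / 1015.1 = 0.765.

0.765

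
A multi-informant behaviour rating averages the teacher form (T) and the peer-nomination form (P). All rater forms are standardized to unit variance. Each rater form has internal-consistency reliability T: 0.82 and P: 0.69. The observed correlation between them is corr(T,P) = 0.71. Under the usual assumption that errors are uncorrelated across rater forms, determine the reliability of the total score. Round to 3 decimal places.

0.857

Var(T+P) = 2 + 2·[0.71] = 2 + 1.42 = 3.42.
Under uncorrelated errors the observed covariances equal the true-score covariances, so only the own-variance terms attenuate.
True-score variance = [0.82 + 0.69] + 1.42 = 1.51 + 1.42 = 2.93.
Reliability = 2.93 / 3.42 = 0.857.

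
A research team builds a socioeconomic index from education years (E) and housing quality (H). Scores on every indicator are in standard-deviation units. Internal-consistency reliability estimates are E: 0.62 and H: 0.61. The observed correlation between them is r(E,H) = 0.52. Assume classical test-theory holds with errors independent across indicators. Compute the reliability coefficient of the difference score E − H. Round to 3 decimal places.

0.198

Var(E−H) = 1 + 1 − 2·0.52 = 2 − 1.04 = 0.96.
Because errors are independent across components, Cov(Tᵢ,Tⱼ) = Cov(Xᵢ,Xⱼ); the off-diagonal part of the true-score variance is the same as above.
True-score variance = [0.62 + 0.61] − 1.04 = 1.23 − 1.04 = 0.19.
Reliability = 0.19 / 0.96 = 0.198.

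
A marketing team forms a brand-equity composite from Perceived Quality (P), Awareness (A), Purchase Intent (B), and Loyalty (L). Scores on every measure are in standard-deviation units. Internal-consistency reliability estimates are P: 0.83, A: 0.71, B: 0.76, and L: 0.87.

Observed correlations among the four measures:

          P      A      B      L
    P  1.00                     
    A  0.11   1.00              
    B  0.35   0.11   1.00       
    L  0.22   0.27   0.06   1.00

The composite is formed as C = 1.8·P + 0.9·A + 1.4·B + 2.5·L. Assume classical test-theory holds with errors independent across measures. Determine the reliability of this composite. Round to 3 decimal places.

Var(C) = 1.8² + 0.9² + 1.4² + 2.5² + 2·[1.62·0.11 + 2.52·0.35 + 4.5·0.22 + 1.26·0.11 + 2.25·0.27 + 3.5·0.06] = 12.26 + 6.0126 = 18.2726.
With uncorrelated errors the cross-covariances are all true-score covariance, so they carry over unchanged; only the diagonal terms shrink to ρᵢσᵢ².
True-score variance = [1.8²·0.83 + 0.9²·0.71 + 1.4²·0.76 + 2.5²·0.87] + 6.0126 = 10.1914 + 6.0126 = 16.204.
Reliability = 16.204 / 18.2726 = 0.887.

0.887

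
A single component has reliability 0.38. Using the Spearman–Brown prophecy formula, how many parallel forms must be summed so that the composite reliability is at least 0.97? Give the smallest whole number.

k ≥ ρ*(1−ρ₁)/(ρ₁(1−ρ*)) = 0.97·0.62 / (0.38·0.03) = 52.754.
Smallest integer k = 53.

53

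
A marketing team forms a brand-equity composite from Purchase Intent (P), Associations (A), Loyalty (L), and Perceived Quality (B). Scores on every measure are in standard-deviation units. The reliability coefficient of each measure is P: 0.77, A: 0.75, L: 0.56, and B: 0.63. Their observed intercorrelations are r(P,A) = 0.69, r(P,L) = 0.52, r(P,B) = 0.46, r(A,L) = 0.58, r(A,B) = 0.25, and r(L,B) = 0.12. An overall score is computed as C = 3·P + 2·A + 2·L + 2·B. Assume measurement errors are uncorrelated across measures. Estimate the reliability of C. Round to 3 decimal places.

Var(C) = 3² + 2² + 2² + 2² + 2·[6·0.69 + 6·0.52 + 6·0.46 + 4·0.58 + 4·0.25 + 4·0.12] = 21 + 27.64 = 48.64.
With uncorrelated errors the cross-covariances are all true-score covariance, so they carry over unchanged; only the diagonal terms shrink to ρᵢσᵢ².
True-score variance = [3²·0.77 + 2²·0.75 + 2²·0.56 + 2²·0.63] + 27.64 = 14.69 + 27.64 = 42.33.
Reliability = 42.33 / 48.64 = 0.870.

0.870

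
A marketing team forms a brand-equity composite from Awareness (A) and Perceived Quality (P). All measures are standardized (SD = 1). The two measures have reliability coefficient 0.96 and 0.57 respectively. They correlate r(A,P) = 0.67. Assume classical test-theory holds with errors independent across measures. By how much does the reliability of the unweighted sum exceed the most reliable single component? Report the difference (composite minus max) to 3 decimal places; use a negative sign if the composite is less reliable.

-0.101

Var(sum) = 2 + 1.34 = 3.34; true-score variance = 1.53 + 1.34 = 2.87; composite reliability = 0.8593.
Max component reliability = 0.9600.
Difference = 0.8593 − 0.9600 = -0.101.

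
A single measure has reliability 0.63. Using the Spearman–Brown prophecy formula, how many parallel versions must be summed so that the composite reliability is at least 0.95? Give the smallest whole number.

12

k ≥ ρ*(1−ρ₁)/(ρ₁(1−ρ*)) = 0.95·0.37 / (0.63·0.05) = 11.159.
Smallest integer k = 12.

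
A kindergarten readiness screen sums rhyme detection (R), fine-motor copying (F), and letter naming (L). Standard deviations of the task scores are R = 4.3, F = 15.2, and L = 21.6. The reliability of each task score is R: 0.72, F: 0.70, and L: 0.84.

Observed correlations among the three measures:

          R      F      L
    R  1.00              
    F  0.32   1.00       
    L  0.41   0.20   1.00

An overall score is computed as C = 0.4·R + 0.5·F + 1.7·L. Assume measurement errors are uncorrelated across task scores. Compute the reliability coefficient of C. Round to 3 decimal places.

0.852

Var(C) = 0.4²·4.3² + 0.5²·15.2² + 1.7²·21.6² + 2·[0.2·4.3·15.2·0.32 + 0.68·4.3·21.6·0.41 + 0.85·15.2·21.6·0.20] = 1409.08 + 171.785 = 1580.86.
Under uncorrelated errors the observed covariances equal the true-score covariances, so only the own-variance terms attenuate.
True-score variance = [0.4²·4.3²·0.72 + 0.5²·15.2²·0.70 + 1.7²·21.6²·0.84] + 171.785 = 1175.18 + 171.785 = 1346.97.
Reliability = 1346.97 / 1580.86 = 0.852.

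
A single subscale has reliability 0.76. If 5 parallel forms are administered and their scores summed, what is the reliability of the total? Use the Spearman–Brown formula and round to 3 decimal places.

ρ_k = kρ / (1 + (k−1)ρ) = 5·0.76 / (1 + 4·0.76) = 3.800 / 4.040 = 0.941.

0.941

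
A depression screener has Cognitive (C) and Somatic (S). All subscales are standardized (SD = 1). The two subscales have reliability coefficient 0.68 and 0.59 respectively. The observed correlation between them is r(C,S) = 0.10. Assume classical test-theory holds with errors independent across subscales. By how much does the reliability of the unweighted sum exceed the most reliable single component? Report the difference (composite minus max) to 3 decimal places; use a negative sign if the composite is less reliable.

Var(sum) = 2 + 0.2 = 2.2; true-score variance = 1.27 + 0.2 = 1.47; composite reliability = 0.6682.
Max component reliability = 0.6800.
Difference = 0.6682 − 0.6800 = -0.012.

-0.012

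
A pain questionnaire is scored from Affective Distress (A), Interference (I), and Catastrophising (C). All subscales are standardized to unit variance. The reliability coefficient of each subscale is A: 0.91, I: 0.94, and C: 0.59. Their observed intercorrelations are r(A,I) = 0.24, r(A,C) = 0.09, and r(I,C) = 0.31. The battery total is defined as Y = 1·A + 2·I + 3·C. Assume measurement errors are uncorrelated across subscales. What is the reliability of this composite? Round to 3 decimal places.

0.791

Var(Y) = 1 + 2² + 3² + 2·[2·0.24 + 3·0.09 + 6·0.31] = 14 + 5.22 = 19.22.
Under uncorrelated errors the observed covariances equal the true-score covariances, so only the own-variance terms attenuate.
True-score variance = [0.91 + 2²·0.94 + 3²·0.59] + 5.22 = 9.98 + 5.22 = 15.2.
Reliability = 15.2 / 19.22 = 0.791.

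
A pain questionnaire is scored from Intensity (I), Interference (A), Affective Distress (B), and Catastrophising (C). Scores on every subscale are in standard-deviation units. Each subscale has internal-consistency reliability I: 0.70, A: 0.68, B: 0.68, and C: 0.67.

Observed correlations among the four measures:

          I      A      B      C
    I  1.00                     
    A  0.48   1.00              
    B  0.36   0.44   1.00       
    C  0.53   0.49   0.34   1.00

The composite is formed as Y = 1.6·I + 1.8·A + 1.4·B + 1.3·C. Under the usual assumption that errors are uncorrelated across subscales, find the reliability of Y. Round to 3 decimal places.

Var(Y) = 1.6² + 1.8² + 1.4² + 1.3² + 2·[2.88·0.48 + 2.24·0.36 + 2.08·0.53 + 2.52·0.44 + 2.34·0.49 + 1.82·0.34] = 9.45 + 12.3308 = 21.7808.
Because errors are independent across components, Cov(Tᵢ,Tⱼ) = Cov(Xᵢ,Xⱼ); the off-diagonal part of the true-score variance is the same as above.
True-score variance = [1.6²·0.70 + 1.8²·0.68 + 1.4²·0.68 + 1.3²·0.67] + 12.3308 = 6.4603 + 12.3308 = 18.7911.
Reliability = 18.7911 / 21.7808 = 0.863.

0.863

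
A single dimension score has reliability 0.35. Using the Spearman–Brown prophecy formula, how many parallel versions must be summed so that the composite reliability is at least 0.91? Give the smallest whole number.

k ≥ ρ*(1−ρ₁)/(ρ₁(1−ρ*)) = 0.91·0.65 / (0.35·0.09) = 18.778.
Smallest integer k = 19.

19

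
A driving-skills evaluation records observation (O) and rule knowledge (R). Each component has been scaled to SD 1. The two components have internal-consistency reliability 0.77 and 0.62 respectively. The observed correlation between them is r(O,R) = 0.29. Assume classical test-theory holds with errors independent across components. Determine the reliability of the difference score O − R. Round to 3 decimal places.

Var(O−R) = 1 + 1 − 2·0.29 = 2 − 0.58 = 1.42.
Because errors are independent across components, Cov(Tᵢ,Tⱼ) = Cov(Xᵢ,Xⱼ); the off-diagonal part of the true-score variance is the same as above.
True-score variance = [0.77 + 0.62] − 0.58 = 1.39 − 0.58 = 0.81.
Reliability = 0.81 / 1.42 = 0.570.

0.570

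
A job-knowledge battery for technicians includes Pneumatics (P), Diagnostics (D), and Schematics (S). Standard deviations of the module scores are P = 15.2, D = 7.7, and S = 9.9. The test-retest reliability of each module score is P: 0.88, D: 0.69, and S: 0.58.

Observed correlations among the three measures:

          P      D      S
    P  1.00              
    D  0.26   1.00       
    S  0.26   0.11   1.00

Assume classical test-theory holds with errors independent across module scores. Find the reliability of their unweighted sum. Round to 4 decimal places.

Var(P+D+S) = 15.2² + 7.7² + 9.9² + 2·[15.2·7.7·0.26 + 15.2·9.9·0.26 + 7.7·9.9·0.11] = 388.34 + 155.881 = 544.221.
With uncorrelated errors the cross-covariances are all true-score covariance, so they carry over unchanged; only the diagonal terms shrink to ρᵢσᵢ².
True-score variance = [15.2²·0.88 + 7.7²·0.69 + 9.9²·0.58] + 155.881 = 301.071 + 155.881 = 456.952.
Reliability = 456.952 / 544.221 = 0.8396.

0.8396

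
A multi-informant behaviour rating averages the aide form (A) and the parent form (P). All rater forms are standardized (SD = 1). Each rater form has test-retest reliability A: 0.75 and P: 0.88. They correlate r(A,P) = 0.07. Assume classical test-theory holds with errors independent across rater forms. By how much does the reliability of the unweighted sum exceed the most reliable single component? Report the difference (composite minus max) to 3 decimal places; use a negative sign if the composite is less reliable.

-0.053

Var(sum) = 2 + 0.14 = 2.14; true-score variance = 1.63 + 0.14 = 1.77; composite reliability = 0.8271.
Max component reliability = 0.8800.
Difference = 0.8271 − 0.8800 = -0.053.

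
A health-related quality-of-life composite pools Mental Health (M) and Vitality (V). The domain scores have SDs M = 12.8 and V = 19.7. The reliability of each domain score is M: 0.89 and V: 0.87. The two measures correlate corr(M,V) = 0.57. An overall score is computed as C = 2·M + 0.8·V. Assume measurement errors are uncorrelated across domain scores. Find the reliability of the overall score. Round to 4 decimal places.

Var(C) = 2²·12.8² + 0.8²·19.7² + 2·[1.6·12.8·19.7·0.57] = 903.738 + 459.94 = 1363.68.
Under uncorrelated errors the observed covariances equal the true-score covariances, so only the own-variance terms attenuate.
True-score variance = [2²·12.8²·0.89 + 0.8²·19.7²·0.87] + 459.94 = 799.359 + 459.94 = 1259.3.
Reliability = 1259.3 / 1363.68 = 0.9235.

0.9235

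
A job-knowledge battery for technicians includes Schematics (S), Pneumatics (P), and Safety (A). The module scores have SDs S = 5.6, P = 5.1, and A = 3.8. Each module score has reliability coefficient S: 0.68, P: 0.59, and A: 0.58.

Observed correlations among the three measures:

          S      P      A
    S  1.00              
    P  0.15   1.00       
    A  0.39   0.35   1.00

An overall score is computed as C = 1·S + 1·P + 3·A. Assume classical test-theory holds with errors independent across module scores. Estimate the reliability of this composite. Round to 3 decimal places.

Var(C) = 5.6² + 5.1² + 3²·3.8² + 2·[5.6·5.1·0.15 + 3·5.6·3.8·0.39 + 3·5.1·3.8·0.35] = 187.33 + 99.0612 = 286.391.
Under uncorrelated errors the observed covariances equal the true-score covariances, so only the own-variance terms attenuate.
True-score variance = [5.6²·0.68 + 5.1²·0.59 + 3²·3.8²·0.58] + 99.0612 = 112.047 + 99.0612 = 211.109.
Reliability = 211.109 / 286.391 = 0.737.

0.737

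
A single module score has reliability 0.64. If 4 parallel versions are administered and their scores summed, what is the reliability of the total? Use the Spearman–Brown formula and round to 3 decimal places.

0.877

ρ_k = kρ / (1 + (k−1)ρ) = 4·0.64 / (1 + 3·0.64) = 2.560 / 2.920 = 0.877.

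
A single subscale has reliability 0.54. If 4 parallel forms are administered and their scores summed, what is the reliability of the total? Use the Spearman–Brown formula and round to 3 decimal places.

ρ_k = kρ / (1 + (k−1)ρ) = 4·0.54 / (1 + 3·0.54) = 2.160 / 2.620 = 0.824.

0.824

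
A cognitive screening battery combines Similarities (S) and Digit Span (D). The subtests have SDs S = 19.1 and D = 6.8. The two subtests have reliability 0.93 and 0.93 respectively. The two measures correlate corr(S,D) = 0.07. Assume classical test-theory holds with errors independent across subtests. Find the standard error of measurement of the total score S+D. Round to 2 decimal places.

5.36

Var(total) = 411.05 + 18.1832 = 429.233.
True-score variance = 382.277 + 18.1832 = 400.46, so reliability = 0.9330.
Error variance = 429.233 − 400.46 = 28.7735; SEM = √28.7735 = 5.36.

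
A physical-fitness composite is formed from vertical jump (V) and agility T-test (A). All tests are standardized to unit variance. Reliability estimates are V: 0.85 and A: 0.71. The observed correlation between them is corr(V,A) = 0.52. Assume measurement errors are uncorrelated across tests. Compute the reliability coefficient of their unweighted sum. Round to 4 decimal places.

Var(V+A) = 2 + 2·[0.52] = 2 + 1.04 = 3.04.
Because errors are independent across components, Cov(Tᵢ,Tⱼ) = Cov(Xᵢ,Xⱼ); the off-diagonal part of the true-score variance is the same as above.
True-score variance = [0.85 + 0.71] + 1.04 = 1.56 + 1.04 = 2.6.
Reliability = 2.6 / 3.04 = 0.8553.

0.8553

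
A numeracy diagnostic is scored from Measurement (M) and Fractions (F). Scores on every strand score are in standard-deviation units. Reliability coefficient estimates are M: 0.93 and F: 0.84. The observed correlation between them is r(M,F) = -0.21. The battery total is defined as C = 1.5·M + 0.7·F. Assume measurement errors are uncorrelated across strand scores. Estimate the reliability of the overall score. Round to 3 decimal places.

Var(C) = 1.5² + 0.7² + 2·[1.05·(-0.21)] = 2.74 − 0.441 = 2.299.
Because errors are independent across components, Cov(Tᵢ,Tⱼ) = Cov(Xᵢ,Xⱼ); the off-diagonal part of the true-score variance is the same as above.
True-score variance = [1.5²·0.93 + 0.7²·0.84] − 0.441 = 2.5041 − 0.441 = 2.0631.
Reliability = 2.0631 / 2.299 = 0.897.

0.897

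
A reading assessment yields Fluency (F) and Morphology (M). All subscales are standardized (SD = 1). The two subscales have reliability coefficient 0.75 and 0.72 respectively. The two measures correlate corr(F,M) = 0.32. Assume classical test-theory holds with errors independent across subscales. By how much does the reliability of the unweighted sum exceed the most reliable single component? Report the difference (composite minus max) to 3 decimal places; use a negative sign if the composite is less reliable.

0.049

Var(sum) = 2 + 0.64 = 2.64; true-score variance = 1.47 + 0.64 = 2.11; composite reliability = 0.7992.
Max component reliability = 0.7500.
Difference = 0.7992 − 0.7500 = 0.049.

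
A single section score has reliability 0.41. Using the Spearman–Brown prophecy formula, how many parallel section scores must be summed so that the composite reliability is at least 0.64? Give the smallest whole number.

k ≥ ρ*(1−ρ₁)/(ρ₁(1−ρ*)) = 0.64·0.59 / (0.41·0.36) = 2.558.
Smallest integer k = 3.

3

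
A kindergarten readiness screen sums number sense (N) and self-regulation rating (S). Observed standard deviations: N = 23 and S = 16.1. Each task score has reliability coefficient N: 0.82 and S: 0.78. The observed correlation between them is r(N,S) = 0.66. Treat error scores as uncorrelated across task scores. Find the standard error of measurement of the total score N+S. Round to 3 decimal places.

Var(total) = 788.21 + 488.796 = 1277.01.
True-score variance = 635.964 + 488.796 = 1124.76, so reliability = 0.8808.
Error variance = 1277.01 − 1124.76 = 152.246; SEM = √152.246 = 12.339.

12.339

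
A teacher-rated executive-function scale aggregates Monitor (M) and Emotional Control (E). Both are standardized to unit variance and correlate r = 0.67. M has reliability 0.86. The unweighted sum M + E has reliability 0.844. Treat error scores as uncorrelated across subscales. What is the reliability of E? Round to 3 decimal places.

Var(M+E) = 2 + 2·0.67 = 3.340.
True-score variance = ρ_M + ρ_E + 2·0.67, so 0.844 = (0.86 + ρ_E + 1.34) / 3.340.
ρ_E = 0.844·3.340 − 0.86 − 1.34 = 0.619.

0.619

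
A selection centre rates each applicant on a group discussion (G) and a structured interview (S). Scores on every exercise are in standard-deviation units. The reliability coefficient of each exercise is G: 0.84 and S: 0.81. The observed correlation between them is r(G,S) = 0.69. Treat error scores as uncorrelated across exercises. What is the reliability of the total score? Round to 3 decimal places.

0.896

Var(G+S) = 2 + 2·[0.69] = 2 + 1.38 = 3.38.
Because errors are independent across components, Cov(Tᵢ,Tⱼ) = Cov(Xᵢ,Xⱼ); the off-diagonal part of the true-score variance is the same as above.
True-score variance = [0.84 + 0.81] + 1.38 = 1.65 + 1.38 = 3.03.
Reliability = 3.03 / 3.38 = 0.896.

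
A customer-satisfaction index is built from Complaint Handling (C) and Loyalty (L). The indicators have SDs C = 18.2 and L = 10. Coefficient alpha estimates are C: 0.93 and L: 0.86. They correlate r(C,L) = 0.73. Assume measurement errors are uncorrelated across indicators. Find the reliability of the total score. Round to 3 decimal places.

Var(C+L) = 18.2² + 10² + 2·[18.2·10·0.73] = 431.24 + 265.72 = 696.96.
With uncorrelated errors the cross-covariances are all true-score covariance, so they carry over unchanged; only the diagonal terms shrink to ρᵢσᵢ².
True-score variance = [18.2²·0.93 + 10²·0.86] + 265.72 = 394.053 + 265.72 = 659.773.
Reliability = 659.773 / 696.96 = 0.947.

0.947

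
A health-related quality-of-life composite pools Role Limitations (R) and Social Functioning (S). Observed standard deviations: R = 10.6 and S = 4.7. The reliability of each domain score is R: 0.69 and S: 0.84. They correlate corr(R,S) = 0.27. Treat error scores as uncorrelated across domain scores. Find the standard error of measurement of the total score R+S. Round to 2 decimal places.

6.19

Var(total) = 134.45 + 26.9028 = 161.353.
True-score variance = 96.084 + 26.9028 = 122.987, so reliability = 0.7622.
Error variance = 161.353 − 122.987 = 38.366; SEM = √38.366 = 6.19.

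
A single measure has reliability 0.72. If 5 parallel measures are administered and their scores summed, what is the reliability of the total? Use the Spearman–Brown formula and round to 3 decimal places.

ρ_k = kρ / (1 + (k−1)ρ) = 5·0.72 / (1 + 4·0.72) = 3.600 / 3.880 = 0.928.

0.928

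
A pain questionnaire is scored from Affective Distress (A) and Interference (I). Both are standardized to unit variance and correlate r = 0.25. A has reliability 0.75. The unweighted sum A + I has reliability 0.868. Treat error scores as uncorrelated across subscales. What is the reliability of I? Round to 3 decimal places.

0.920

Var(A+I) = 2 + 2·0.25 = 2.500.
True-score variance = ρ_A + ρ_I + 2·0.25, so 0.868 = (0.75 + ρ_I + 0.50) / 2.500.
ρ_I = 0.868·2.500 − 0.75 − 0.50 = 0.920.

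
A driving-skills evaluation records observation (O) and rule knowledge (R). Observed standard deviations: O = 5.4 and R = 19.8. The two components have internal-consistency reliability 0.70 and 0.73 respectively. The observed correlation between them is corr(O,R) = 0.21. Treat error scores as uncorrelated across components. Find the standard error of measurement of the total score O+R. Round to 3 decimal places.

Var(total) = 421.2 + 44.9064 = 466.106.
True-score variance = 306.601 + 44.9064 = 351.508, so reliability = 0.7541.
Error variance = 466.106 − 351.508 = 114.599; SEM = √114.599 = 10.705.

10.705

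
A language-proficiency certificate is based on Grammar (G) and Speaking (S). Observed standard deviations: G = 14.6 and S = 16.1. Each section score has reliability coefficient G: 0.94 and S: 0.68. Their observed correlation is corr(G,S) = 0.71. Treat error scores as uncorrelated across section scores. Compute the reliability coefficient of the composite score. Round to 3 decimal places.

Var(G+S) = 14.6² + 16.1² + 2·[14.6·16.1·0.71] = 472.37 + 333.785 = 806.155.
Under uncorrelated errors the observed covariances equal the true-score covariances, so only the own-variance terms attenuate.
True-score variance = [14.6²·0.94 + 16.1²·0.68] + 333.785 = 376.633 + 333.785 = 710.418.
Reliability = 710.418 / 806.155 = 0.881.

0.881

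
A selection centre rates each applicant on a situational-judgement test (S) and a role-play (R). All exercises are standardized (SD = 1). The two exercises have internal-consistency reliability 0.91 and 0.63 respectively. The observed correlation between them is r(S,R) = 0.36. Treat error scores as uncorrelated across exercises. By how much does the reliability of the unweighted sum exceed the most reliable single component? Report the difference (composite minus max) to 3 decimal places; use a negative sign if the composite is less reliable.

-0.079

Var(sum) = 2 + 0.72 = 2.72; true-score variance = 1.54 + 0.72 = 2.26; composite reliability = 0.8309.
Max component reliability = 0.9100.
Difference = 0.8309 − 0.9100 = -0.079.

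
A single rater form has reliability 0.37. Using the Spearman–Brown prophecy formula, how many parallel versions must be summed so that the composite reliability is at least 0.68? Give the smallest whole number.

4

k ≥ ρ*(1−ρ₁)/(ρ₁(1−ρ*)) = 0.68·0.63 / (0.37·0.32) = 3.618.
Smallest integer k = 4.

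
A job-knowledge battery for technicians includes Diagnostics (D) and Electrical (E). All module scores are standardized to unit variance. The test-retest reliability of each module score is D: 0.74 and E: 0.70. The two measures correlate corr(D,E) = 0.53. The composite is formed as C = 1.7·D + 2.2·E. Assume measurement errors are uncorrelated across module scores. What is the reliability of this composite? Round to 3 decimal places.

Var(C) = 1.7² + 2.2² + 2·[3.74·0.53] = 7.73 + 3.9644 = 11.6944.
Under uncorrelated errors the observed covariances equal the true-score covariances, so only the own-variance terms attenuate.
True-score variance = [1.7²·0.74 + 2.2²·0.70] + 3.9644 = 5.5266 + 3.9644 = 9.491.
Reliability = 9.491 / 11.6944 = 0.812.

0.812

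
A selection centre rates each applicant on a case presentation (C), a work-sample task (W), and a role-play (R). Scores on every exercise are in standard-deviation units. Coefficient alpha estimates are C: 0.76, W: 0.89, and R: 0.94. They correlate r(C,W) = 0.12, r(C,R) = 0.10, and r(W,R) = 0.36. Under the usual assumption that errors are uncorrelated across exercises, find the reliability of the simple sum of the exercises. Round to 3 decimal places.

Var(C+W+R) = 3 + 2·[0.12 + 0.10 + 0.36] = 3 + 1.16 = 4.16.
With uncorrelated errors the cross-covariances are all true-score covariance, so they carry over unchanged; only the diagonal terms shrink to ρᵢσᵢ².
True-score variance = [0.76 + 0.89 + 0.94] + 1.16 = 2.59 + 1.16 = 3.75.
Reliability = 3.75 / 4.16 = 0.901.

0.901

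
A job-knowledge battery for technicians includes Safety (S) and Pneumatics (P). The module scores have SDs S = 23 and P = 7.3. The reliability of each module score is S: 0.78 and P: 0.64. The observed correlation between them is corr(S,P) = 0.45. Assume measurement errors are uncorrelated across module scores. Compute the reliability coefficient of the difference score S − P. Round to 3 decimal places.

0.686

Var(S−P) = 23² + 7.3² − 2·23·7.3·0.45 = 582.29 − 151.11 = 431.18.
Because errors are independent across components, Cov(Tᵢ,Tⱼ) = Cov(Xᵢ,Xⱼ); the off-diagonal part of the true-score variance is the same as above.
True-score variance = [23²·0.78 + 7.3²·0.64] − 151.11 = 446.726 − 151.11 = 295.616.
Reliability = 295.616 / 431.18 = 0.686.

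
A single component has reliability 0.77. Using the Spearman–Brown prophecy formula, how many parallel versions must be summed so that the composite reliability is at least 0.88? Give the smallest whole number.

3

k ≥ ρ*(1−ρ₁)/(ρ₁(1−ρ*)) = 0.88·0.23 / (0.77·0.12) = 2.190.
Smallest integer k = 3.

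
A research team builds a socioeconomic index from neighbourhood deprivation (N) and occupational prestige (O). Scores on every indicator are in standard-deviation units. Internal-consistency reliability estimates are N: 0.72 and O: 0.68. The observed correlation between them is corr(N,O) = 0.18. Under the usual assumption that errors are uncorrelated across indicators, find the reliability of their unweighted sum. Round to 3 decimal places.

Var(N+O) = 2 + 2·[0.18] = 2 + 0.36 = 2.36.
Under uncorrelated errors the observed covariances equal the true-score covariances, so only the own-variance terms attenuate.
True-score variance = [0.72 + 0.68] + 0.36 = 1.4 + 0.36 = 1.76.
Reliability = 1.76 / 2.36 = 0.746.

0.746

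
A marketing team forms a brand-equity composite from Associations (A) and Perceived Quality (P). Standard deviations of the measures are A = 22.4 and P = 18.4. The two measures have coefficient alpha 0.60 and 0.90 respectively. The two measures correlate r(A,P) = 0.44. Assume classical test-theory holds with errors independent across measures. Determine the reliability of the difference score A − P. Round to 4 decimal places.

0.5089

Var(A−P) = 22.4² + 18.4² − 2·22.4·18.4·0.44 = 840.32 − 362.701 = 477.619.
With uncorrelated errors the cross-covariances are all true-score covariance, so they carry over unchanged; only the diagonal terms shrink to ρᵢσᵢ².
True-score variance = [22.4²·0.60 + 18.4²·0.90] − 362.701 = 605.76 − 362.701 = 243.059.
Reliability = 243.059 / 477.619 = 0.5089.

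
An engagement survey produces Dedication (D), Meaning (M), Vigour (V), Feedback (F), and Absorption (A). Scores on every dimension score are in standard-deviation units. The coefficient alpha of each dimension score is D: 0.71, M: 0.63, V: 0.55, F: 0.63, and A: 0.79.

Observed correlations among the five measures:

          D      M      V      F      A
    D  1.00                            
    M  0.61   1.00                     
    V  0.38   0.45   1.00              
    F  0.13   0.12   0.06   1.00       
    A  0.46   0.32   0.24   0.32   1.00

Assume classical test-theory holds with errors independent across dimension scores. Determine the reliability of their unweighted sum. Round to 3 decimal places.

Var(D+M+V+F+A) = 5 + 2·[0.61 + 0.38 + 0.13 + 0.46 + 0.45 + 0.12 + 0.32 + 0.06 + 0.24 + 0.32] = 5 + 6.18 = 11.18.
Under uncorrelated errors the observed covariances equal the true-score covariances, so only the own-variance terms attenuate.
True-score variance = [0.71 + 0.63 + 0.55 + 0.63 + 0.79] + 6.18 = 3.31 + 6.18 = 9.49.
Reliability = 9.49 / 11.18 = 0.849.

0.849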